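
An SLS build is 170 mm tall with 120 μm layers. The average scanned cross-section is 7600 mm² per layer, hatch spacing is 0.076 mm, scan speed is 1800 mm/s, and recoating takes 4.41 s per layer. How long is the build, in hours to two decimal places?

23.60 hours

Number of layers: 170 / 0.12 → 1417 (rounded up).
Scan path per layer = 7600 / 0.076, so 100000 mm.
Laser time per layer: 100000 / 1800 → 55.5556 s.
Time per layer = 55.5556 + 4.41 = 59.9656 s.
Build time = 1417 × 59.9656 = 84971.2552 s = 23.60 hours.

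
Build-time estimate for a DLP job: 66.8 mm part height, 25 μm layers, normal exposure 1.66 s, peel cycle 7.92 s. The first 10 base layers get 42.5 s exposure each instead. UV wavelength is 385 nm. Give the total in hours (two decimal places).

Number of layers: 66.8 / 0.025 → 2672 (rounded up).
Bottom layers = 10 × (42.5 + 7.92) = 504.2 s.
Remaining layers: 2662 × (1.66 + 7.92) → 25501.96 s.
Total = 504.2 + 25501.96 = 26006.16 s = 7.22 hours.

7.22 hours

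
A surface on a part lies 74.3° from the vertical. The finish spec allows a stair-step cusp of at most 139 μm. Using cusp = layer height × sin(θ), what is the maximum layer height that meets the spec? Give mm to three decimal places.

0.144 mm

Layer height = cusp / sin(74.3°) = 0.139 / 0.9627 = 0.144 mm.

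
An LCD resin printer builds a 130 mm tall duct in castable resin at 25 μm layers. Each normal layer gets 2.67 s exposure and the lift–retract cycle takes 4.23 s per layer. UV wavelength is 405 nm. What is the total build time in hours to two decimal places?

9.97 hours

Number of layers: 130 / 0.025 → 5200 (rounded up).
Per-layer time = 2.67 + 4.23 = 6.9 s.
Build time: 5200 × 6.9 s = 35880 s, i.e. 9.97 hours.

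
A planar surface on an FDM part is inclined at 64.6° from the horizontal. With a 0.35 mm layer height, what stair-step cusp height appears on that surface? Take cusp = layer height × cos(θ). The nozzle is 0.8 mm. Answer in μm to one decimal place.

Cusp = layer height × cos(64.6°) = 0.35 × 0.4289 = 0.150115 mm = 150.1 μm.

150.1 μm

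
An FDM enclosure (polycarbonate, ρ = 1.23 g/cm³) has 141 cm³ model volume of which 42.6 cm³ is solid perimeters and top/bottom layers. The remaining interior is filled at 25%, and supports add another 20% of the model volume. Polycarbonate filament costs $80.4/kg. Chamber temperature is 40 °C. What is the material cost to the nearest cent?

$9.43

Volume inside the shell = 141 − 42.6, so 98.4 cm³.
Deposited infill: 0.25 × 98.4 → 24.6 cm³.
Support = 0.20 × 141 = 28.2 cm³.
Total extruded = 42.6 + 24.6 + 28.2, so 95.4 cm³.
Mass = 95.4 × 1.23, so 117.342 g.
Cost = 117.342 g / 1000 × $80.4/kg = $9.43.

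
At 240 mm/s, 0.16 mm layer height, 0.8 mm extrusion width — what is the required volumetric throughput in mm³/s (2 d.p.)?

30.72

Extrusion cross-section = 0.16 × 0.8 = 0.128 mm².
Q = v·A = 240 × 0.128 = 30.72 mm³/s.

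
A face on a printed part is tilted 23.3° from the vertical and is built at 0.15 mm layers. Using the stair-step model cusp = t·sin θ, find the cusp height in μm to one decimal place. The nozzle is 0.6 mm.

59.3 μm

h_c = t·sin θ = 0.15 × 0.3955 = 0.059325 mm (59.3 μm).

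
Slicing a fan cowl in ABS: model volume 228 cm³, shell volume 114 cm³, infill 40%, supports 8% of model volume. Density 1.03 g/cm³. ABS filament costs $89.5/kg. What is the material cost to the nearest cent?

$16.39

Interior volume: 228 − 114 → 114 cm³.
Infill volume = 0.40 × 114 = 45.6 cm³.
Support = 0.08 × 228, so 18.24 cm³.
Total printed volume: 114 + 45.6 + 18.24 → 177.84 cm³.
Mass: 177.84 × 1.03 → 183.1752 g.
Cost = 183.1752 g / 1000 × $89.5/kg = $16.39.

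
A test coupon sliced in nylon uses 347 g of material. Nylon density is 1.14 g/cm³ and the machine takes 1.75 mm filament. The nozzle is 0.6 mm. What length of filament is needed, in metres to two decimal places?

126.55 m

Extruded volume: 347/1.14 = 304.386 cm³ (304386 mm³).
Cross-section of 1.75 mm filament: π·(1.75/2)² = 2.4053 mm².
L = V/A = 304386/2.4053 = 126548.04 mm → 126.55 m.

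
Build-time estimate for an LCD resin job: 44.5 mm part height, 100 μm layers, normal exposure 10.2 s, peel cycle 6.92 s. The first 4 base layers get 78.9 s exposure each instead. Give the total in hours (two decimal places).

2.19 hours

Layers = ⌈44.5/0.1⌉ = 445.
Base layers = 4 × (78.9 + 6.92), so 343.28 s.
Normal layers = 441 × (10.2 + 6.92) = 7549.92 s.
Sum: 343.28 + 7549.92 = 7893.2 s → 2.19 hours.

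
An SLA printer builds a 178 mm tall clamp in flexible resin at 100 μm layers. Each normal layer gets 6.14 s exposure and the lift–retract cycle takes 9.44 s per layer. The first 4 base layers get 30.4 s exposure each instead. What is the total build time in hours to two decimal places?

Layers = ⌈178/0.1⌉ = 1780.
Burn-in layers = 4 × (30.4 + 9.44), so 159.36 s.
Normal layers: 1776 × (6.14 + 9.44) → 27670.08 s.
Total = 159.36 + 27670.08 = 27829.44 s = 7.73 hours.

7.73 hours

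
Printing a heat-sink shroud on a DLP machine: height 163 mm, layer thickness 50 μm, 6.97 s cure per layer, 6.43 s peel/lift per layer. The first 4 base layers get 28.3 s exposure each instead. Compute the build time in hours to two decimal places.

12.16 hours

Number of layers: 163 / 0.05 → 3260 (rounded up).
Base layers: 4 × (28.3 + 6.43) → 138.92 s.
Regular layers = 3256 × (6.97 + 6.43), so 43630.4 s.
Total = 138.92 + 43630.4 = 43769.32 s = 12.16 hours.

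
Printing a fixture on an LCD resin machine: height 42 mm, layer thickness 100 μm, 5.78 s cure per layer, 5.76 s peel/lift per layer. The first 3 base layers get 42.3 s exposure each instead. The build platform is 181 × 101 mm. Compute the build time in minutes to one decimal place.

82.6 minutes

Layers = ⌈42/0.1⌉ = 420.
Burn-in layers = 3 × (42.3 + 5.76), so 144.18 s.
Remaining layers = 417 × (5.78 + 5.76) = 4812.18 s.
Total = 144.18 + 4812.18 = 4956.36 s = 82.6 minutes.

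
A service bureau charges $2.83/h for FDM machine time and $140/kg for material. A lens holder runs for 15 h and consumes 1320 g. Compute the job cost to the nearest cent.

$227.25

Machine cost = 2.83 × 15 = $42.45.
Feedstock cost = 140 × 1320/1000, so $184.80.
Job cost: 42.45 + 184.80 = $227.25.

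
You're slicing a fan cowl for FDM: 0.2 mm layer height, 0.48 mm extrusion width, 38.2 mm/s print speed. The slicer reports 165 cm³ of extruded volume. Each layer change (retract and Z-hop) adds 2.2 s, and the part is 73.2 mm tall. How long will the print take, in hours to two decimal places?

12.72 hours

Extrusion cross-section = 0.2 × 0.48, so 0.096 mm².
Path length: 165000 mm³ / 0.096 mm² → 1718750 mm.
Extrusion time = 1718750 / 38.2, so 44993.5 s.
Number of layers: 73.2 / 0.2 → 366 (rounded up).
Non-print overhead = 366 × 2.2 = 805.2 s.
Total = 44993.5 + 805.2 = 45798.7 s = 12.72 hours.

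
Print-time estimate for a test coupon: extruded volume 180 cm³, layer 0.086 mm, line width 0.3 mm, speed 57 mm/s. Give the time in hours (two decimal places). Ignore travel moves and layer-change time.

Bead cross-section = 0.086 × 0.3 = 0.0258 mm².
Toolpath length = 180 cm³ / 0.0258 mm² = 180000 / 0.0258 = 6976744.2 mm.
Print-move time = 6976744.2 / 57 = 122399 s.
122399 s = 34.00 hours.

34.00 hours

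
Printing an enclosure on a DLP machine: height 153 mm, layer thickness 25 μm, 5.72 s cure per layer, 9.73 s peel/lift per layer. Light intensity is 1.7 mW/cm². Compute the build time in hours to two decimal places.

26.27 hours

Layer count = ceil(153 / 0.025) = 6120.
Each layer takes = 5.72 + 9.73, so 15.45 s.
Total = 6120 × 15.45 = 94554 s = 26.27 hours.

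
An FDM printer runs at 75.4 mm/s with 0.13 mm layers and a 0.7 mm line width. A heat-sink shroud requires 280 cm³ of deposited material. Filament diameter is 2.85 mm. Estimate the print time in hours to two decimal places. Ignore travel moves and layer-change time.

Extrusion cross-section = 0.13 × 0.7 = 0.091 mm².
Path length: 280000 mm³ / 0.091 mm² → 3076923.1 mm.
Extrusion time: 3076923.1 / 75.4 → 40808 s.
40808 s = 11.34 hours.

11.34 hours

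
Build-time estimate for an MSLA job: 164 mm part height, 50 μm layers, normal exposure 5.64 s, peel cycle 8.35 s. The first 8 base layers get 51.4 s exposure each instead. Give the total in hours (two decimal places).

Number of layers: 164 / 0.05 → 3280 (rounded up).
Burn-in layers = 8 × (51.4 + 8.35) = 478 s.
Remaining layers: 3272 × (5.64 + 8.35) → 45775.28 s.
Sum: 478 + 45775.28 = 46253.28 s → 12.85 hours.

12.85 hours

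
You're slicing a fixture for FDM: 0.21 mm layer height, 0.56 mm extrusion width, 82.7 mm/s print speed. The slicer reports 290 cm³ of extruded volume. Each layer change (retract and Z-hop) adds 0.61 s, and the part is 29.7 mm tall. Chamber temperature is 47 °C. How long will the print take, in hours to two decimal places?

Bead cross-section = 0.21 × 0.56 = 0.1176 mm².
Total extruded path = 290000/0.1176 = 2465986.4 mm.
Extrusion time: 2465986.4 / 82.7 → 29818.5 s.
Layer count = ceil(29.7 / 0.21) = 142.
Layer-change overhead: 142 × 0.61 → 86.62 s.
Altogether 29818.5 + 86.62 = 29905.12 s, i.e. 8.31 hours.

8.31 hours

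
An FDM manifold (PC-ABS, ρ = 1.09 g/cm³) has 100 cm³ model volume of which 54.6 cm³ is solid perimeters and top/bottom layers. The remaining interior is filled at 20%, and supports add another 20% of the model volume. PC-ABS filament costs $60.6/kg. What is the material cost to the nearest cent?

$5.53

Infill region = 100 − 54.6 = 45.4 cm³.
Deposited infill = 0.20 × 45.4 = 9.08 cm³.
Support = 0.20 × 100, so 20 cm³.
Total printed volume = 54.6 + 9.08 + 20, so 83.68 cm³.
Mass = 83.68 × 1.09, so 91.2112 g.
At $60.6/kg: 91.2112/1000 × 60.6 = $5.53.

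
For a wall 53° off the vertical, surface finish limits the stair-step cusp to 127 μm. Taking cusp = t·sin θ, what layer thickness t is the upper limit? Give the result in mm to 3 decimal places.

0.159 mm

t = h_c / sin θ = 0.127 / 0.7986 = 0.159 mm.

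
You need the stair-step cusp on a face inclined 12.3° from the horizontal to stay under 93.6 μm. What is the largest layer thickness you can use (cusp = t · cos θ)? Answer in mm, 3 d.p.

cos(12.3°) = 0.9770; t_max = 0.0936/0.9770 = 0.096 mm.

0.096 mm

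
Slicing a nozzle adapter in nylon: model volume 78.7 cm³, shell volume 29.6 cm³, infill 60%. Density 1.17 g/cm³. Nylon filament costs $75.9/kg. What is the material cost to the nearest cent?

Interior volume: 78.7 − 29.6 → 49.1 cm³.
Infill deposited: 0.60 × 49.1 → 29.46 cm³.
Total extruded = 29.6 + 29.46 = 59.06 cm³.
Mass = 59.06 × 1.17 = 69.1002 g.
Cost = 69.1002 g / 1000 × $75.9/kg = $5.24.

$5.24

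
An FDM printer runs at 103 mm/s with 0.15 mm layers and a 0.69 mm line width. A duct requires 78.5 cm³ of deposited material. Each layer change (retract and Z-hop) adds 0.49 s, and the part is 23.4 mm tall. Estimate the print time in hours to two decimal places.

Line area: 0.15 × 0.69 → 0.1035 mm².
Total extruded path = 78500/0.1035 = 758454.1 mm.
Extrusion time = 758454.1 / 103, so 7363.6 s.
Layer count = ceil(23.4 / 0.15) = 156.
Layer-change overhead = 156 × 0.49 = 76.44 s.
Total = 7363.6 + 76.44 = 7440.04 s = 2.07 hours.

2.07 hours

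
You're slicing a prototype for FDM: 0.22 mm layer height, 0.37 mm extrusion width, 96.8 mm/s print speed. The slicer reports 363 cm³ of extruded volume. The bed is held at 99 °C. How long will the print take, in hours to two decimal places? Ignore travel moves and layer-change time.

12.80 hours

Extrusion cross-section = 0.22 × 0.37, so 0.0814 mm².
Path length: 363000 mm³ / 0.0814 mm² → 4459459.5 mm.
Time extruding = 4459459.5 / 96.8, so 46068.8 s.
46068.8 s = 12.80 hours.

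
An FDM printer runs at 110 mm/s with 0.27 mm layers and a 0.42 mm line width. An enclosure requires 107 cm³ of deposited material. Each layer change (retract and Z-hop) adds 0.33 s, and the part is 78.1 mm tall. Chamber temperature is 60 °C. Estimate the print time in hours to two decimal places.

Bead cross-section = 0.27 × 0.42, so 0.1134 mm².
Toolpath length = 107 cm³ / 0.1134 mm² = 107000 / 0.1134 = 943562.6 mm.
Print-move time: 943562.6 / 110 → 8577.8 s.
Number of layers: 78.1 / 0.27 → 290 (rounded up).
Layer-change overhead = 290 × 0.33 = 95.7 s.
Total = 8577.8 + 95.7 = 8673.5 s = 2.41 hours.

2.41 hours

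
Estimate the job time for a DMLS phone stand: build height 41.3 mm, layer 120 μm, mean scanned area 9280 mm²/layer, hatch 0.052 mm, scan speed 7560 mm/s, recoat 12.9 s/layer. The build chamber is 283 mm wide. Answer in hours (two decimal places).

3.50 hours

Layers = ⌈41.3/0.12⌉ = 345.
Per-layer scan distance = 9280 / 0.052, so 178461.5 mm.
Laser time per layer = 178461.5 / 7560 = 23.606 s.
Layer cycle = 23.606 + 12.9 = 36.506 s.
Total: 345 × 36.506 s = 12594.57 s → 3.50 hours.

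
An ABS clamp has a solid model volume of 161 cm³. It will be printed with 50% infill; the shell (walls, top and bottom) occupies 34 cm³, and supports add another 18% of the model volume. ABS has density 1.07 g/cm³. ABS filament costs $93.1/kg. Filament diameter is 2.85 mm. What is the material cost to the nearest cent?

$12.60

Infill region: 161 − 34 → 127 cm³.
Infill volume = 0.50 × 127 = 63.5 cm³.
Support = 0.18 × 161, so 28.98 cm³.
Deposited volume = 34 + 63.5 + 28.98, so 126.48 cm³.
Mass = 126.48 × 1.07 = 135.3336 g.
At $93.1/kg: 135.3336/1000 × 93.1 = $12.60.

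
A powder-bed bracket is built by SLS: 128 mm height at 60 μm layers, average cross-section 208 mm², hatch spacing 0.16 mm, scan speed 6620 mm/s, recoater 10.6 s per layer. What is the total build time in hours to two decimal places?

Number of layers: 128 / 0.06 → 2134 (rounded up).
Scan path per layer = 208 / 0.16 = 1300 mm.
Scan time per layer = 1300 / 6620 = 0.1964 s.
Time per layer: 0.1964 + 10.6 → 10.7964 s.
Build time = 2134 × 10.7964 = 23039.5176 s = 6.40 hours.

6.40 hours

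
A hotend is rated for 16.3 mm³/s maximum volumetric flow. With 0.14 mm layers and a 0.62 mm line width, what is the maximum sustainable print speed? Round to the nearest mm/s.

188 mm/s

Bead cross-section = 0.14 × 0.62 = 0.0868 mm².
v_max = Q/A = 16.3/0.0868 = 187.79 mm/s → 188 mm/s.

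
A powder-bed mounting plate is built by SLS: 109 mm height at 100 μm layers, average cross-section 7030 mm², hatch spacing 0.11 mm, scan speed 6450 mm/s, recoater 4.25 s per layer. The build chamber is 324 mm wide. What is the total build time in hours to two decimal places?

4.29 hours

Layers = ⌈109/0.1⌉ = 1090.
Hatch length per layer: 7030 / 0.11 → 63909.1 mm.
Scan time per layer: 63909.1 / 6450 → 9.9084 s.
Time per layer: 9.9084 + 4.25 → 14.1584 s.
1090 layers × 14.1584 s/layer = 15432.656 s, i.e. 4.29 hours.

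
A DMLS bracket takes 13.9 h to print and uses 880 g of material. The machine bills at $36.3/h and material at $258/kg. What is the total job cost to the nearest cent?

$731.61

Machine cost = 36.3 × 13.9 = $504.57.
Feedstock cost = 258 × 880/1000, so $227.04.
Job cost: 504.57 + 227.04 = $731.61.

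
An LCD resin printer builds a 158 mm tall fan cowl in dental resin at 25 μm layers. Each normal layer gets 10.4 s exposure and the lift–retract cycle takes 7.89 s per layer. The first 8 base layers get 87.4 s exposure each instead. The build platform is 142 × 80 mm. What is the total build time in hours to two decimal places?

32.28 hours

Number of layers: 158 / 0.025 → 6320 (rounded up).
Bottom layers: 8 × (87.4 + 7.89) → 762.32 s.
Normal layers = 6312 × (10.4 + 7.89) = 115446.48 s.
Total = 762.32 + 115446.48 = 116208.8 s = 32.28 hours.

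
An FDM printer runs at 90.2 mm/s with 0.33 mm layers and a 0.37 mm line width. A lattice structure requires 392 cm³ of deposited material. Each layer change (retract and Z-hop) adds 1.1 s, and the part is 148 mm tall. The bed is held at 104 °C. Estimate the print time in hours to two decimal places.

Line area = 0.33 × 0.37, so 0.1221 mm².
Total extruded path = 392000/0.1221 = 3210483.2 mm.
Time extruding: 3210483.2 / 90.2 → 35592.9 s.
Layers = ⌈148/0.33⌉ = 449.
Layer-change overhead = 449 × 1.1, so 493.9 s.
Altogether 35592.9 + 493.9 = 36086.8 s, i.e. 10.02 hours.

10.02 hours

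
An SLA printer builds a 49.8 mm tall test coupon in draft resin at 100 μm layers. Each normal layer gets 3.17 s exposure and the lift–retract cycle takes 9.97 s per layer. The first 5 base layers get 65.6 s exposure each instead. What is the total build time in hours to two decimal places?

1.90 hours

Layer count = ceil(49.8 / 0.1) = 498.
Burn-in layers: 5 × (65.6 + 9.97) → 377.85 s.
Regular layers: 493 × (3.17 + 9.97) → 6478.02 s.
Total = 377.85 + 6478.02 = 6855.87 s = 1.90 hours.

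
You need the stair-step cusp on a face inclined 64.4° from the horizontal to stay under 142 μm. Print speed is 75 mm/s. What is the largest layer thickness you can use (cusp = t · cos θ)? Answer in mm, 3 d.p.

0.329 mm

t = h_c / cos θ = 0.142 / 0.4321 = 0.329 mm.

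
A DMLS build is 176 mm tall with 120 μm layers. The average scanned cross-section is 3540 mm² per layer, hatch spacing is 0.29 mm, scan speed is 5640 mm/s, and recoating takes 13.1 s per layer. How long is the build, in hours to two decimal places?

6.22 hours

Layers = ⌈176/0.12⌉ = 1467.
Per-layer scan distance = 3540 / 0.29, so 12206.9 mm.
Per-layer scan time: 12206.9 / 5640 → 2.1643 s.
Layer cycle = 2.1643 + 13.1, so 15.2643 s.
1467 layers × 15.2643 s/layer = 22392.7281 s, i.e. 6.22 hours.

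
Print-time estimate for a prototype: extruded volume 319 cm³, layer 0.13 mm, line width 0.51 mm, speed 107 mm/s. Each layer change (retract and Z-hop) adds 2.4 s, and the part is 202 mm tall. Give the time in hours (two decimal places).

13.53 hours

Line area = 0.13 × 0.51, so 0.0663 mm².
Path length: 319000 mm³ / 0.0663 mm² → 4811463 mm.
Time extruding: 4811463 / 107 → 44966.9 s.
Layers = ⌈202/0.13⌉ = 1554.
Non-print overhead = 1554 × 2.4 = 3729.6 s.
Altogether 44966.9 + 3729.6 = 48696.5 s, i.e. 13.53 hours.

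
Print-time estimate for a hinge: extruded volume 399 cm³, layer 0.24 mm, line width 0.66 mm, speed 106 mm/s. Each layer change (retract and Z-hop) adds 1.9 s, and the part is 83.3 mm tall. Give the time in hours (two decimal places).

Extrusion cross-section = 0.24 × 0.66 = 0.1584 mm².
Path length: 399000 mm³ / 0.1584 mm² → 2518939.4 mm.
Print-move time = 2518939.4 / 106 = 23763.6 s.
Layer count = ceil(83.3 / 0.24) = 348.
Non-print overhead = 348 × 1.9 = 661.2 s.
Altogether 23763.6 + 661.2 = 24424.8 s, i.e. 6.78 hours.

6.78 hours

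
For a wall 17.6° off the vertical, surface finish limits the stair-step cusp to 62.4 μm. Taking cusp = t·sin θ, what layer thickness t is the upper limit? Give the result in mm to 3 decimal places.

0.206 mm

sin(17.6°) = 0.3024; t_max = 0.0624/0.3024 = 0.206 mm.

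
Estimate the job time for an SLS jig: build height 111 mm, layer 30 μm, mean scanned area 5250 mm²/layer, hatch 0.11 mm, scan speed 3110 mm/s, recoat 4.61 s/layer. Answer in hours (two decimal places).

Layers = ⌈111/0.03⌉ = 3700.
Scan path per layer = 5250 / 0.11 = 47727.3 mm.
Laser time per layer = 47727.3 / 3110, so 15.3464 s.
Per-layer time = 15.3464 + 4.61, so 19.9564 s.
Total: 3700 × 19.9564 s = 73838.68 s → 20.51 hours.

20.51 hours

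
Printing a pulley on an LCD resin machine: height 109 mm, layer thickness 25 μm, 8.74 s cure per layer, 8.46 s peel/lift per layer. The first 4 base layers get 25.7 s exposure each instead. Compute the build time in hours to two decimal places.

Layers = ⌈109/0.025⌉ = 4360.
Bottom layers: 4 × (25.7 + 8.46) → 136.64 s.
Normal layers = 4356 × (8.74 + 8.46) = 74923.2 s.
Sum: 136.64 + 74923.2 = 75059.84 s → 20.85 hours.

20.85 hours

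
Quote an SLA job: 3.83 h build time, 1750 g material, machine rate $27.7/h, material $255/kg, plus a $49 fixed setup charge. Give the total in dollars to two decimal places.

Time charge = 27.7 × 3.83, so $106.091.
Material charge = 255 × 1750/1000 = $446.25.
Total = 106.091 + 446.25 + 49 = 601.341 ≈ $601.34.

$601.34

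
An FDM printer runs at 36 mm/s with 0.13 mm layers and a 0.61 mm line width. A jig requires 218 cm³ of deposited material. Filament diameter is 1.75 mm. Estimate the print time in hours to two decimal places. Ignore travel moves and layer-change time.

21.21 hours

Extrusion cross-section = 0.13 × 0.61, so 0.0793 mm².
Path length: 218000 mm³ / 0.0793 mm² → 2749054.2 mm.
Print-move time = 2749054.2 / 36, so 76362.6 s.
In the requested units: 76362.6 s = 21.21 hours.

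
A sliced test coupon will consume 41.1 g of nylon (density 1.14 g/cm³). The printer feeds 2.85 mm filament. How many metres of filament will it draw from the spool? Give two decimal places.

Extruded volume: 41.1/1.14 = 36.0526 cm³ (36052.6 mm³).
A = π r² = π × 1.425² = 6.3794 mm².
L = V/A = 36052.6/6.3794 = 5651.41 mm → 5.65 m.

5.65 m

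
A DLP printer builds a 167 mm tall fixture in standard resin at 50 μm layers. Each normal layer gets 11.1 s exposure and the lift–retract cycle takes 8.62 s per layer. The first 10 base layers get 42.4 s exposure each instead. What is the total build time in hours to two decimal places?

Layers = ⌈167/0.05⌉ = 3340.
Base layers = 10 × (42.4 + 8.62) = 510.2 s.
Regular layers = 3330 × (11.1 + 8.62) = 65667.6 s.
Total = 510.2 + 65667.6 = 66177.8 s = 18.38 hours.

18.38 hours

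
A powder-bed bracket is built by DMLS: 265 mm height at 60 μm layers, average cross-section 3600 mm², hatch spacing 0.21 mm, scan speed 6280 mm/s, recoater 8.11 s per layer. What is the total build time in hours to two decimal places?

Layer count = ceil(265 / 0.06) = 4417.
Per-layer scan distance = 3600 / 0.21, so 17142.9 mm.
Laser time per layer = 17142.9 / 6280, so 2.7298 s.
Per-layer time: 2.7298 + 8.11 → 10.8398 s.
4417 layers × 10.8398 s/layer = 47879.3966 s, i.e. 13.30 hours.

13.30 hours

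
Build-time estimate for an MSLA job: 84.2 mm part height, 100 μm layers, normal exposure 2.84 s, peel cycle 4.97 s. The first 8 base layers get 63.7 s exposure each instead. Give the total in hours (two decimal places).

Layer count = ceil(84.2 / 0.1) = 842.
Base layers = 8 × (63.7 + 4.97), so 549.36 s.
Remaining layers = 834 × (2.84 + 4.97) = 6513.54 s.
Sum: 549.36 + 6513.54 = 7062.9 s → 1.96 hours.

1.96 hours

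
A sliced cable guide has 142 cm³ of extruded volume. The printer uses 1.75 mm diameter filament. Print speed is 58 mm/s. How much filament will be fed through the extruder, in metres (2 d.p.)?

A = π r² = π × 0.875² = 2.4053 mm².
Length = 142 cm³ / 2.4053 mm² = 142000 / 2.4053 = 59036.29 mm = 59.04 m.

59.04 m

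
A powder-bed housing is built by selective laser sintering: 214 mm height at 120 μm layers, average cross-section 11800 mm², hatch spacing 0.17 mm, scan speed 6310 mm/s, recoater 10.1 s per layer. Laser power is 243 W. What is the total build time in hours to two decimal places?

Number of layers: 214 / 0.12 → 1784 (rounded up).
Per-layer scan distance = 11800 / 0.17, so 69411.8 mm.
Laser time per layer: 69411.8 / 6310 → 11.0003 s.
Per-layer time = 11.0003 + 10.1, so 21.1003 s.
Total: 1784 × 21.1003 s = 37642.9352 s → 10.46 hours.

10.46 hours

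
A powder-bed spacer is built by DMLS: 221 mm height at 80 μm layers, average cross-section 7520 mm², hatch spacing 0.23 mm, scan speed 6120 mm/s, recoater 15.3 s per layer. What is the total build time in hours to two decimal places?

Number of layers: 221 / 0.08 → 2763 (rounded up).
Hatch length per layer = 7520 / 0.23 = 32695.7 mm.
Per-layer scan time = 32695.7 / 6120 = 5.3424 s.
Layer cycle = 5.3424 + 15.3, so 20.6424 s.
Build time = 2763 × 20.6424 = 57034.9512 s = 15.84 hours.

15.84 hours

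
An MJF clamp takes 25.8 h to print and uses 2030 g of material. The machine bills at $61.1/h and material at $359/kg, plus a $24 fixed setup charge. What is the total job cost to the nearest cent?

$2329.15

Time charge = 61.1 × 25.8 = $1576.38.
Feedstock cost = 359 × 2030/1000 = $728.77.
Total = 1576.38 + 728.77 + 24 = $2329.15.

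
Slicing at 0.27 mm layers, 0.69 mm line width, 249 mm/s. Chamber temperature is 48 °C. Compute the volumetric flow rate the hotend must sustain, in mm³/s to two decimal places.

A: 0.27 × 0.69 → 0.1863 mm².
Volumetric flow = 249 × 0.1863 = 46.39 mm³/s.

46.39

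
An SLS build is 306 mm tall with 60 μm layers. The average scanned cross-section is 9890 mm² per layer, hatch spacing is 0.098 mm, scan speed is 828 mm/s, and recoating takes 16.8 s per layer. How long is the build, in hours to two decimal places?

Layers = ⌈306/0.06⌉ = 5100.
Hatch length per layer: 9890 / 0.098 → 100918.4 mm.
Per-layer scan time: 100918.4 / 828 → 121.8821 s.
Time per layer = 121.8821 + 16.8 = 138.6821 s.
Total: 5100 × 138.6821 s = 707278.71 s → 196.47 hours.

196.47 hours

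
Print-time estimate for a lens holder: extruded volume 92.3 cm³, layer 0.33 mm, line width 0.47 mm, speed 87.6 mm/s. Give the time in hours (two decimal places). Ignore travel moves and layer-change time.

Extrusion cross-section = 0.33 × 0.47 = 0.1551 mm².
Total extruded path = 92300/0.1551 = 595099.9 mm.
Time extruding = 595099.9 / 87.6 = 6793.4 s.
Converting: 6793.4 s = 1.89 hours.

1.89 hours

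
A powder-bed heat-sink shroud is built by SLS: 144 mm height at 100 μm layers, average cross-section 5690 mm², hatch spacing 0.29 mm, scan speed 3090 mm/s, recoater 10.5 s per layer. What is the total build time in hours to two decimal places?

6.74 hours

Layers = ⌈144/0.1⌉ = 1440.
Per-layer scan distance = 5690 / 0.29 = 19620.7 mm.
Laser time per layer: 19620.7 / 3090 → 6.3497 s.
Layer cycle = 6.3497 + 10.5, so 16.8497 s.
Total: 1440 × 16.8497 s = 24263.568 s → 6.74 hours.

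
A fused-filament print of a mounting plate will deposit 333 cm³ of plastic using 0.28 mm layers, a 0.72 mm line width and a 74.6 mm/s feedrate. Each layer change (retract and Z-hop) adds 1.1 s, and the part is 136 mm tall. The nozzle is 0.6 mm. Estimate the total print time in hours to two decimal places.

Line area = 0.28 × 0.72, so 0.2016 mm².
Total extruded path = 333000/0.2016 = 1651785.7 mm.
Extrusion time = 1651785.7 / 74.6 = 22141.9 s.
Number of layers: 136 / 0.28 → 486 (rounded up).
Non-print overhead = 486 × 1.1 = 534.6 s.
Altogether 22141.9 + 534.6 = 22676.5 s, i.e. 6.30 hours.

6.30 hours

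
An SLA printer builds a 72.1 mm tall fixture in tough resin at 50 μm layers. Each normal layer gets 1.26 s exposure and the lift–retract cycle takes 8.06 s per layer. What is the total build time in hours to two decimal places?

3.73 hours

Layer count = ceil(72.1 / 0.05) = 1442.
Cycle time: 1.26 + 8.06 → 9.32 s.
Build time: 1442 × 9.32 s = 13439.44 s, i.e. 3.73 hours.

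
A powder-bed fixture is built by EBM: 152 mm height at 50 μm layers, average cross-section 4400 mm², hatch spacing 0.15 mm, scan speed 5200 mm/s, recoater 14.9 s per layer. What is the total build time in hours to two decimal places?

17.35 hours

Layers = ⌈152/0.05⌉ = 3040.
Per-layer scan distance = 4400 / 0.15, so 29333.3 mm.
Beam time per layer: 29333.3 / 5200 → 5.641 s.
Layer cycle = 5.641 + 14.9 = 20.541 s.
Total: 3040 × 20.541 s = 62444.64 s → 17.35 hours.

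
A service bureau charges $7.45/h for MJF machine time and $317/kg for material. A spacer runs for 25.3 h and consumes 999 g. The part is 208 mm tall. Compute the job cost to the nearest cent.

$505.17

Machine-time cost: 7.45 × 25.3 → $188.485.
Material cost: 317 × 999/1000 → $316.683.
Job cost: 188.485 + 316.683 = 505.168 ≈ $505.17.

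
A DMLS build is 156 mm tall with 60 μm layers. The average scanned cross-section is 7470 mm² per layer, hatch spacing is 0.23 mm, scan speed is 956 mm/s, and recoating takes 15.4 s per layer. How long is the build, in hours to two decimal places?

Layer count = ceil(156 / 0.06) = 2600.
Scan path per layer: 7470 / 0.23 → 32478.3 mm.
Per-layer scan time = 32478.3 / 956, so 33.9731 s.
Time per layer = 33.9731 + 15.4, so 49.3731 s.
Build time = 2600 × 49.3731 = 128370.06 s = 35.66 hours.

35.66 hours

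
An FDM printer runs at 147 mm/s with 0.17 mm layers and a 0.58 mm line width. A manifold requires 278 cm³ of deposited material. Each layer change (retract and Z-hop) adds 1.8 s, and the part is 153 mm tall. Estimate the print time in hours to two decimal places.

5.78 hours

Line area: 0.17 × 0.58 → 0.0986 mm².
Toolpath length = 278 cm³ / 0.0986 mm² = 278000 / 0.0986 = 2819472.6 mm.
Time extruding: 2819472.6 / 147 → 19180.1 s.
Layer count = ceil(153 / 0.17) = 900.
Z-hop total = 900 × 1.8, so 1620 s.
Total = 19180.1 + 1620 = 20800.1 s = 5.78 hours.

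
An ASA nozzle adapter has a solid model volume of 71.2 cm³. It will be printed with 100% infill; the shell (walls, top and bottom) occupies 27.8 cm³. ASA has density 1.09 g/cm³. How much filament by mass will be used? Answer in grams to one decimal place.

Interior volume = 71.2 − 27.8, so 43.4 cm³.
Deposited infill: 1.00 × 43.4 → 43.4 cm³.
Total printed volume: 27.8 + 43.4 → 71.2 cm³.
Mass = 71.2 × 1.09, so 77.608 g.

77.6 g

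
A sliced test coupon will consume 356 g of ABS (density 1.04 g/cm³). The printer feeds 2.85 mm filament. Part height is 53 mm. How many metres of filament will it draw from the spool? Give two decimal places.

Volume = 356 g / 1.04 g·cm⁻³ = 342.3077 cm³ = 342307.7 mm³.
Cross-section of 2.85 mm filament: π·(2.85/2)² = 6.3794 mm².
Length = 342307.7 / 6.3794 = 53658.29 mm = 53.66 m.

53.66 m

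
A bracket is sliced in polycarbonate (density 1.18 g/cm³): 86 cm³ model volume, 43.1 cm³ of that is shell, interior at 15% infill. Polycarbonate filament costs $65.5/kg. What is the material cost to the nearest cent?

Volume inside the shell: 86 − 43.1 → 42.9 cm³.
Infill deposited = 0.15 × 42.9, so 6.435 cm³.
Total printed volume = 43.1 + 6.435 = 49.535 cm³.
Mass = 49.535 × 1.18 = 58.4513 g.
Cost = 58.4513 g / 1000 × $65.5/kg = $3.83.

$3.83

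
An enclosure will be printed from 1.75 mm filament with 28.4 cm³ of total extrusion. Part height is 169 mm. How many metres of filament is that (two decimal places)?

11.81 m

A = π r² = π × 0.875² = 2.4053 mm².
Length = 28.4 cm³ / 2.4053 mm² = 28400 / 2.4053 = 11807.26 mm = 11.81 m.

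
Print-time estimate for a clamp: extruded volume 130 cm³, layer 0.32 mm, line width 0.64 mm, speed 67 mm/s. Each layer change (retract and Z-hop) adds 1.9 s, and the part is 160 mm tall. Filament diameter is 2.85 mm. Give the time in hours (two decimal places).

2.90 hours

Bead cross-section = 0.32 × 0.64, so 0.2048 mm².
Toolpath length = 130 cm³ / 0.2048 mm² = 130000 / 0.2048 = 634765.6 mm.
Time extruding: 634765.6 / 67 → 9474.1 s.
Layers = ⌈160/0.32⌉ = 500.
Non-print overhead = 500 × 1.9 = 950 s.
Altogether 9474.1 + 950 = 10424.1 s, i.e. 2.90 hours.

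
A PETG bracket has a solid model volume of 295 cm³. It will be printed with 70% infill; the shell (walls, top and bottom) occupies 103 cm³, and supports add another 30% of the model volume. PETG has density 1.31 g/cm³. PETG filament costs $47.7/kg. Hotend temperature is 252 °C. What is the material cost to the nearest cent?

Volume inside the shell: 295 − 103 → 192 cm³.
Infill volume: 0.70 × 192 → 134.4 cm³.
Support: 0.30 × 295 → 88.5 cm³.
Total extruded = 103 + 134.4 + 88.5 = 325.9 cm³.
Mass: 325.9 × 1.31 → 426.929 g.
At $47.7/kg: 426.929/1000 × 47.7 = $20.36.

$20.36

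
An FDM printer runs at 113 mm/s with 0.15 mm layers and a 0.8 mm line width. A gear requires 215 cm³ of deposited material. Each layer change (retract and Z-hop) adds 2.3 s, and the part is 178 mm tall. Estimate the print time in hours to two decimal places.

5.16 hours

Bead cross-section: 0.15 × 0.8 → 0.12 mm².
Total extruded path = 215000/0.12 = 1791666.7 mm.
Time extruding = 1791666.7 / 113 = 15855.5 s.
Layer count = ceil(178 / 0.15) = 1187.
Non-print overhead = 1187 × 2.3 = 2730.1 s.
Total = 15855.5 + 2730.1 = 18585.6 s = 5.16 hours.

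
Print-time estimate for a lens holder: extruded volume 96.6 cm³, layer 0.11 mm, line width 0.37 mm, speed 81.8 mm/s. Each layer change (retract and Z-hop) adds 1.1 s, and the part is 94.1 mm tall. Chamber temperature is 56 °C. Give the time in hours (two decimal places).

Extrusion cross-section: 0.11 × 0.37 → 0.0407 mm².
Path length: 96600 mm³ / 0.0407 mm² → 2373464.4 mm.
Extrusion time = 2373464.4 / 81.8 = 29015.5 s.
Layers = ⌈94.1/0.11⌉ = 856.
Layer-change overhead = 856 × 1.1, so 941.6 s.
Altogether 29015.5 + 941.6 = 29957.1 s, i.e. 8.32 hours.

8.32 hours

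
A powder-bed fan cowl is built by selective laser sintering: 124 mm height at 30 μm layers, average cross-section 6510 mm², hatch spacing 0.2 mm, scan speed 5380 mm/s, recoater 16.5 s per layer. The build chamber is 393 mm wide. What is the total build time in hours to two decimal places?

Layer count = ceil(124 / 0.03) = 4134.
Per-layer scan distance = 6510 / 0.2 = 32550 mm.
Scan time per layer = 32550 / 5380 = 6.0502 s.
Per-layer time = 6.0502 + 16.5, so 22.5502 s.
Total: 4134 × 22.5502 s = 93222.5268 s → 25.90 hours.

25.90 hours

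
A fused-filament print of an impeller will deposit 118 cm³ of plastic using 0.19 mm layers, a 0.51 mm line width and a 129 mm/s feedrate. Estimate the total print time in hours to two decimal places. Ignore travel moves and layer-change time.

Bead cross-section = 0.19 × 0.51, so 0.0969 mm².
Toolpath length = 118 cm³ / 0.0969 mm² = 118000 / 0.0969 = 1217750.3 mm.
Extrusion time = 1217750.3 / 129, so 9439.9 s.
In the requested units: 9439.9 s = 2.62 hours.

2.62 hours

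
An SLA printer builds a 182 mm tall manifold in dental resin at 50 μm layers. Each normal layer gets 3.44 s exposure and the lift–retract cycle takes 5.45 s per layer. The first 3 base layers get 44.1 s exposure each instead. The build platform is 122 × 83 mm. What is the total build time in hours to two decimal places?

9.02 hours

Number of layers: 182 / 0.05 → 3640 (rounded up).
Bottom layers: 3 × (44.1 + 5.45) → 148.65 s.
Normal layers = 3637 × (3.44 + 5.45) = 32332.93 s.
Sum: 148.65 + 32332.93 = 32481.58 s → 9.02 hours.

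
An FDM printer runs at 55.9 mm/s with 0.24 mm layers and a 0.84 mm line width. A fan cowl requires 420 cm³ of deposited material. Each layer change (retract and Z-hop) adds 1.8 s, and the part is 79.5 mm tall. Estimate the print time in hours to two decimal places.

Extrusion cross-section = 0.24 × 0.84 = 0.2016 mm².
Path length: 420000 mm³ / 0.2016 mm² → 2083333.3 mm.
Extrusion time = 2083333.3 / 55.9 = 37268.9 s.
Layer count = ceil(79.5 / 0.24) = 332.
Layer-change overhead = 332 × 1.8 = 597.6 s.
Altogether 37268.9 + 597.6 = 37866.5 s, i.e. 10.52 hours.

10.52 hours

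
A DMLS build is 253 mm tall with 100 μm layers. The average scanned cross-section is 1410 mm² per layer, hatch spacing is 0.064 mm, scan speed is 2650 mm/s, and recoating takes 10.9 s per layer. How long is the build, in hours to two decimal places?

13.50 hours

Layer count = ceil(253 / 0.1) = 2530.
Scan path per layer = 1410 / 0.064 = 22031.3 mm.
Scan time per layer = 22031.3 / 2650 = 8.3137 s.
Time per layer: 8.3137 + 10.9 → 19.2137 s.
2530 layers × 19.2137 s/layer = 48610.661 s, i.e. 13.50 hours.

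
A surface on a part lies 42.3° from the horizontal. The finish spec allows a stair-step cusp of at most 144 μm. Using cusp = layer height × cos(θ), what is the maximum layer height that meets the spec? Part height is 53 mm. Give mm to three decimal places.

Layer height = cusp / cos(42.3°) = 0.144 / 0.7396 = 0.195 mm.

0.195 mm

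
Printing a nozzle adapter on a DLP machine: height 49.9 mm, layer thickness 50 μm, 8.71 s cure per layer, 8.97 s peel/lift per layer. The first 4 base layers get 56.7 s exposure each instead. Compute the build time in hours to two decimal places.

4.95 hours

Layer count = ceil(49.9 / 0.05) = 998.
Base layers = 4 × (56.7 + 8.97) = 262.68 s.
Regular layers: 994 × (8.71 + 8.97) → 17573.92 s.
Sum: 262.68 + 17573.92 = 17836.6 s → 4.95 hours.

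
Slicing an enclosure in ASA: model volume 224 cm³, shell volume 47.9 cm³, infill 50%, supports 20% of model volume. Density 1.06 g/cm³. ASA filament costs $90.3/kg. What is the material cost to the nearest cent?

$17.30

Volume inside the shell = 224 − 47.9 = 176.1 cm³.
Infill volume = 0.50 × 176.1 = 88.05 cm³.
Support: 0.20 × 224 → 44.8 cm³.
Total printed volume = 47.9 + 88.05 + 44.8, so 180.75 cm³.
Mass = 180.75 × 1.06, so 191.595 g.
At $90.3/kg: 191.595/1000 × 90.3 = $17.30.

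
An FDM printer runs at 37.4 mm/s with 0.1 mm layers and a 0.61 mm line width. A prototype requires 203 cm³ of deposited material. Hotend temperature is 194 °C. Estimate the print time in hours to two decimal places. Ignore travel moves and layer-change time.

Extrusion cross-section: 0.1 × 0.61 → 0.061 mm².
Toolpath length = 203 cm³ / 0.061 mm² = 203000 / 0.061 = 3327868.9 mm.
Print-move time = 3327868.9 / 37.4, so 88980.5 s.
That's 88980.5 s → 24.72 hours.

24.72 hours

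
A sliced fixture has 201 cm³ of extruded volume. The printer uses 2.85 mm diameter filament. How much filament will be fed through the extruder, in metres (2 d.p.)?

31.51 m

Filament cross-section = π × (2.85/2)² = 6.3794 mm².
Length = 201 cm³ / 6.3794 mm² = 201000 / 6.3794 = 31507.67 mm = 31.51 m.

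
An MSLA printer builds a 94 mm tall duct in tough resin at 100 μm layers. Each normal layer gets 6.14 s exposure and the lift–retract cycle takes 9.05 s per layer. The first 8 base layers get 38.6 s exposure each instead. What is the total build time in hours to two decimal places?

4.04 hours

Layers = ⌈94/0.1⌉ = 940.
Burn-in layers: 8 × (38.6 + 9.05) → 381.2 s.
Remaining layers = 932 × (6.14 + 9.05), so 14157.08 s.
Sum: 381.2 + 14157.08 = 14538.28 s → 4.04 hours.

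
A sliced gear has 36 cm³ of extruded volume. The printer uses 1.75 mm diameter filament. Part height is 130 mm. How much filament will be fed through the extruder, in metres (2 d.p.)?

Cross-section of 1.75 mm filament: π·(1.75/2)² = 2.4053 mm².
Length = 36 cm³ / 2.4053 mm² = 36000 / 2.4053 = 14966.95 mm = 14.97 m.

14.97 m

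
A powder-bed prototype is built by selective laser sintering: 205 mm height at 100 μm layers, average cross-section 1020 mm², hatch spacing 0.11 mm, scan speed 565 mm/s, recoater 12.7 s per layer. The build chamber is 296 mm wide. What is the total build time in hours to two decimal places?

16.58 hours

Layer count = ceil(205 / 0.1) = 2050.
Per-layer scan distance: 1020 / 0.11 → 9272.7 mm.
Scan time per layer = 9272.7 / 565, so 16.4119 s.
Layer cycle = 16.4119 + 12.7, so 29.1119 s.
Build time = 2050 × 29.1119 = 59679.395 s = 16.58 hours.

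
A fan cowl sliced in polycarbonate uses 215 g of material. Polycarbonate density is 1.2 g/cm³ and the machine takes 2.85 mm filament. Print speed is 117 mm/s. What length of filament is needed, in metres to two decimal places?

28.09 m

Volume = 215 g / 1.2 g·cm⁻³ = 179.1667 cm³ = 179166.7 mm³.
Cross-section of 2.85 mm filament: π·(2.85/2)² = 6.3794 mm².
Length = 179166.7 / 6.3794 = 28085.2 mm = 28.09 m.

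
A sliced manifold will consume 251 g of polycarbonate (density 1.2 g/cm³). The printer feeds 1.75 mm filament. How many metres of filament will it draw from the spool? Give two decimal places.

Volume = 251 g / 1.2 g·cm⁻³ = 209.1667 cm³ = 209166.7 mm³.
Cross-section of 1.75 mm filament: π·(1.75/2)² = 2.4053 mm².
Length = 209166.7 / 2.4053 = 86960.75 mm = 86.96 m.

86.96 m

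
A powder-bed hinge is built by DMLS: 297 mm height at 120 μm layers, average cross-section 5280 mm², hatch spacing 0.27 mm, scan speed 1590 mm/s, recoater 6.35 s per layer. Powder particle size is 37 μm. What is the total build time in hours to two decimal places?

Number of layers: 297 / 0.12 → 2475 (rounded up).
Per-layer scan distance = 5280 / 0.27 = 19555.6 mm.
Scan time per layer: 19555.6 / 1590 → 12.2991 s.
Per-layer time: 12.2991 + 6.35 → 18.6491 s.
Total: 2475 × 18.6491 s = 46156.5225 s → 12.82 hours.

12.82 hours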